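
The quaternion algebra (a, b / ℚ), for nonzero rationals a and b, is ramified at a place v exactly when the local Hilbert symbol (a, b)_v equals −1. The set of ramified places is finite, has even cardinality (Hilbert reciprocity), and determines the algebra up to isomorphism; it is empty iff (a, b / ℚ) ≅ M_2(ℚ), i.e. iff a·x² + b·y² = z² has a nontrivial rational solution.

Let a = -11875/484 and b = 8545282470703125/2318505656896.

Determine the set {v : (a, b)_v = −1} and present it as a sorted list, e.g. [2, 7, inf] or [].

[]

(a, b) ≡ (-19, 133) mod (ℚ^×)²; places V = {2, 3, 5, 7, 11, 13, 19, ∞}.
(a,b)_19: α=1, u≡15; β=3, v≡4 (mod 19); (15|19)=-1, (4|19)=+1; sign (−1)^1·-1^3·+1^1 = +1.
(a,b)_∞: sgn(-19)=−, sgn(133)=+, so +1.
(a,b)_13: α=0, u≡11; β=-2, v≡1 (mod 13); (11|13)=-1, (1|13)=+1; sign (−1)^0·-1^-2·+1^0 = +1.
(a,b)_5: α=4, u≡4; β=12, v≡2 (mod 5); (4|5)=+1, (2|5)=-1; sign (−1)^0·+1^12·-1^4 = +1.
(a,b)_7: α=0, u≡4; β=1, v≡3 (mod 7); (4|7)=+1, (3|7)=-1; sign (−1)^0·+1^1·-1^0 = +1.
(a,b)_11: α=-2, u≡4; β=-8, v≡5 (mod 11); (4|11)=+1, (5|11)=+1; sign (−1)^0·+1^-8·+1^-2 = +1.
(a,b)_2: α=-2, β=-6; u≡5, v≡5 (mod 8); ε(u)ε(v)=0·0, αω(v)=-2·1, βω(u)=-6·1; sum ≡ 0  ⇒  +1.
(a,b)_3: α=0, u≡2; β=6, v≡1 (mod 3); (2|3)=-1, (1|3)=+1; sign (−1)^0·-1^6·+1^0 = +1.
Every local symbol is +1, so the conic -19·x² + 133·y² = z² has ℚ_v-points for all v and hence a ℚ-point; (a, b / ℚ) ≅ M_2(ℚ).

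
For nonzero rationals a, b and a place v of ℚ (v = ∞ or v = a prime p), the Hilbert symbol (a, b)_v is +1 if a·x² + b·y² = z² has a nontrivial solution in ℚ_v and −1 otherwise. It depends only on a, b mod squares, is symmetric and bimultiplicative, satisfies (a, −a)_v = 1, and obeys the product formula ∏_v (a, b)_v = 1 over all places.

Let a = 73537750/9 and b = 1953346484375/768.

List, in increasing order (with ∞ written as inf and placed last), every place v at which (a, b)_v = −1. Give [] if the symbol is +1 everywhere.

(a, b) ≡ (24310, 429) mod (ℚ^×)²; places V = {2, 3, 5, 11, 13, 17, ∞}.
(a,b)_11: α=3, u≡7; β=3, v≡10 (mod 11); (7|11)=-1, (10|11)=-1; sign (−1)^1·-1^3·-1^3 = -1.
(a,b)_3: α=-2, u≡1; β=-1, v≡2 (mod 3); (1|3)=+1, (2|3)=-1; sign (−1)^0·+1^-1·-1^-2 = +1.
(a,b)_17: α=1, u≡13; β=2, v≡1 (mod 17); (13|17)=+1, (1|17)=+1; sign (−1)^0·+1^2·+1^1 = +1.
(a,b)_5: α=3, u≡3; β=8, v≡4 (mod 5); (3|5)=-1, (4|5)=+1; sign (−1)^0·-1^8·+1^3 = +1.
(a,b)_∞: sgn(24310)=+, sgn(429)=+, so +1.
(a,b)_2: α=1, β=-8; u≡3, v≡5 (mod 8); ε(u)ε(v)=1·0, αω(v)=1·1, βω(u)=-8·1; sum ≡ 1  ⇒  -1.
(a,b)_13: α=1, u≡11; β=1, v≡2 (mod 13); (11|13)=-1, (2|13)=-1; sign (−1)^0·-1^1·-1^1 = +1.
Ram(24310, 429) = {2, 11}; no ℚ_2-point on the conic.

[2, 11]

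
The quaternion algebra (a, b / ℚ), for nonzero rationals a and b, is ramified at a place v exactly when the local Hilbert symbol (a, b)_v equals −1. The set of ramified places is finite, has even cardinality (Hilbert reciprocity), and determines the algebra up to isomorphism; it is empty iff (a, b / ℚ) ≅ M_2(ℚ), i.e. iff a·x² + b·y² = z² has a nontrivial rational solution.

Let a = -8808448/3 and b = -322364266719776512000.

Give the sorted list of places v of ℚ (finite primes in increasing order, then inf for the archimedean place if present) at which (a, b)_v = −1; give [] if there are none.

[2, 3, 11, 17, 19, inf]

(a, b) ≡ (-25806, -48070) mod (ℚ^×)²; places V = {2, 3, 5, 7, 11, 17, 19, 23, ∞}.
(a,b)_7: α=0, u≡3; β=2, v≡3 (mod 7); (3|7)=-1, (3|7)=-1; sign (−1)^0·-1^2·-1^0 = +1.
(a,b)_2: α=11, β=11; u≡1, v≡5 (mod 8); ε(u)ε(v)=0·0, αω(v)=11·1, βω(u)=11·0; sum ≡ 1  ⇒  -1.
(a,b)_5: α=0, u≡4; β=3, v≡4 (mod 5); (4|5)=+1, (4|5)=+1; sign (−1)^0·+1^3·+1^0 = +1.
(a,b)_17: α=1, u≡11; β=4, v≡11 (mod 17); (11|17)=-1, (11|17)=-1; sign (−1)^0·-1^4·-1^1 = -1.
(a,b)_19: α=0, u≡3; β=1, v≡1 (mod 19); (3|19)=-1, (1|19)=+1; sign (−1)^0·-1^1·+1^0 = -1.
(a,b)_23: α=1, u≡22; β=3, v≡18 (mod 23); (22|23)=-1, (18|23)=+1; sign (−1)^1·-1^3·+1^1 = +1.
(a,b)_3: α=-1, u≡2; β=0, v≡2 (mod 3); (2|3)=-1, (2|3)=-1; sign (−1)^0·-1^0·-1^-1 = -1.
(a,b)_11: α=1, u≡7; β=3, v≡2 (mod 11); (7|11)=-1, (2|11)=-1; sign (−1)^1·-1^3·-1^1 = -1.
(a,b)_∞: sgn(-25806)=−, sgn(-48070)=−, so -1.
|Ram(-25806, -48070)| = 6, even; anisotropic at {2, 3, 11, 17, 19, ∞}.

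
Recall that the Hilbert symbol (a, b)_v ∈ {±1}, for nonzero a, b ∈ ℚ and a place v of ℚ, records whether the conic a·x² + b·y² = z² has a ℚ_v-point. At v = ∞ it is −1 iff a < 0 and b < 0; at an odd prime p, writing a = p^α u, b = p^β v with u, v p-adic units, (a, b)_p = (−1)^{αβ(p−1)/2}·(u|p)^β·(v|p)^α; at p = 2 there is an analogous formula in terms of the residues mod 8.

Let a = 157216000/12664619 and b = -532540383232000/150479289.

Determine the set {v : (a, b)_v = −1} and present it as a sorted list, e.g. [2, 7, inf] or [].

[5, 11]

(a, b) ≡ (935, -55) mod (ℚ^×)²; places V = {2, 3, 5, 11, 13, 17, 29, 37, 47, ∞}.
(a,b)_47: α=0, u≡34; β=-2, v≡40 (mod 47); (34|47)=+1, (40|47)=-1; sign (−1)^0·+1^-2·-1^0 = +1.
(a,b)_∞: sgn(935)=+, sgn(-55)=−, so +1.
(a,b)_5: α=3, u≡2; β=3, v≡1 (mod 5); (2|5)=-1, (1|5)=+1; sign (−1)^0·-1^3·+1^3 = -1.
(a,b)_17: α=3, u≡4; β=2, v≡2 (mod 17); (4|17)=+1, (2|17)=+1; sign (−1)^0·+1^2·+1^3 = +1.
(a,b)_37: α=-2, u≡3; β=0, v≡19 (mod 37); (3|37)=+1, (19|37)=-1; sign (−1)^0·+1^0·-1^-2 = +1.
(a,b)_11: α=-1, u≡6; β=3, v≡2 (mod 11); (6|11)=-1, (2|11)=-1; sign (−1)^1·-1^3·-1^-1 = -1.
(a,b)_2: α=8, β=16; u≡7, v≡1 (mod 8); ε(u)ε(v)=1·0, αω(v)=8·0, βω(u)=16·0; sum ≡ 0  ⇒  +1.
(a,b)_3: α=0, u≡2; β=-4, v≡2 (mod 3); (2|3)=-1, (2|3)=-1; sign (−1)^0·-1^-4·-1^0 = +1.
(a,b)_29: α=-2, u≡5; β=-2, v≡18 (mod 29); (5|29)=+1, (18|29)=-1; sign (−1)^0·+1^-2·-1^-2 = +1.
(a,b)_13: α=0, u≡1; β=2, v≡9 (mod 13); (1|13)=+1, (9|13)=+1; sign (−1)^0·+1^2·+1^0 = +1.
Ram(935, -55) = {5, 11}; no ℚ_5-point on the conic.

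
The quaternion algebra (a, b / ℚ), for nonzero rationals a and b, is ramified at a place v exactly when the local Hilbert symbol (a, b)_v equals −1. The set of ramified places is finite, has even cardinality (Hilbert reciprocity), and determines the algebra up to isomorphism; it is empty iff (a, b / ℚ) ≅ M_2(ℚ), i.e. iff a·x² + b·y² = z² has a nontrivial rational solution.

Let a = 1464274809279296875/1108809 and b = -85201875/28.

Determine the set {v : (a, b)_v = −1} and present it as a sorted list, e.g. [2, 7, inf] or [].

(a, b) ≡ (595, -1309) mod (ℚ^×)²; places V = {2, 3, 5, 7, 11, 13, 17, 23, 29, ∞}.
(a,b)_2: α=0, β=-2; u≡3, v≡3 (mod 8); ε(u)ε(v)=1·1, αω(v)=0·1, βω(u)=-2·1; sum ≡ 1  ⇒  -1.
(a,b)_13: α=-2, u≡9; β=0, v≡4 (mod 13); (9|13)=+1, (4|13)=+1; sign (−1)^0·+1^0·+1^-2 = +1.
(a,b)_3: α=-8, u≡1; β=6, v≡2 (mod 3); (1|3)=+1, (2|3)=-1; sign (−1)^0·+1^6·-1^-8 = +1.
(a,b)_17: α=3, u≡15; β=1, v≡9 (mod 17); (15|17)=+1, (9|17)=+1; sign (−1)^0·+1^1·+1^3 = +1.
(a,b)_11: α=0, u≡4; β=1, v≡6 (mod 11); (4|11)=+1, (6|11)=-1; sign (−1)^0·+1^1·-1^0 = +1.
(a,b)_29: α=2, u≡19; β=0, v≡20 (mod 29); (19|29)=-1, (20|29)=+1; sign (−1)^0·-1^0·+1^2 = +1.
(a,b)_7: α=3, u≡2; β=-1, v≡1 (mod 7); (2|7)=+1, (1|7)=+1; sign (−1)^1·+1^-1·+1^3 = -1.
(a,b)_23: α=2, u≡22; β=0, v≡3 (mod 23); (22|23)=-1, (3|23)=+1; sign (−1)^0·-1^0·+1^2 = +1.
(a,b)_5: α=9, u≡4; β=4, v≡4 (mod 5); (4|5)=+1, (4|5)=+1; sign (−1)^0·+1^4·+1^9 = +1.
(a,b)_∞: sgn(595)=+, sgn(-1309)=−, so +1.
|Ram(595, -1309)| = 2, even; anisotropic at {2, 7}.

[2, 7]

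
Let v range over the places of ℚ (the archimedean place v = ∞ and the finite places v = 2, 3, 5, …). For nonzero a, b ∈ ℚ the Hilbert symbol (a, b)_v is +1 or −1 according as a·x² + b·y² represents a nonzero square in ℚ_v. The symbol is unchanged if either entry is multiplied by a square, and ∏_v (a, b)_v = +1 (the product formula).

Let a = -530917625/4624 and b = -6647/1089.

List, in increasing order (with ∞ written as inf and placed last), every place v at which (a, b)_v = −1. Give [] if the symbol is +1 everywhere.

[5, 7, 37, inf]

(a, b) ≡ (-40145, -23) mod (ℚ^×)²; places V = {2, 3, 5, 7, 11, 17, 23, 31, 37, ∞}.
(a,b)_5: α=3, u≡1; β=0, v≡2 (mod 5); (1|5)=+1, (2|5)=-1; sign (−1)^0·+1^0·-1^3 = -1.
(a,b)_17: α=-2, u≡9; β=2, v≡11 (mod 17); (9|17)=+1, (11|17)=-1; sign (−1)^0·+1^2·-1^-2 = +1.
(a,b)_23: α=2, u≡3; β=1, v≡7 (mod 23); (3|23)=+1, (7|23)=-1; sign (−1)^0·+1^1·-1^2 = +1.
(a,b)_7: α=1, u≡6; β=0, v≡6 (mod 7); (6|7)=-1, (6|7)=-1; sign (−1)^0·-1^0·-1^1 = -1.
(a,b)_3: α=0, u≡1; β=-2, v≡1 (mod 3); (1|3)=+1, (1|3)=+1; sign (−1)^0·+1^-2·+1^0 = +1.
(a,b)_37: α=1, u≡7; β=0, v≡17 (mod 37); (7|37)=+1, (17|37)=-1; sign (−1)^0·+1^0·-1^1 = -1.
(a,b)_2: α=-4, β=0; u≡7, v≡1 (mod 8); ε(u)ε(v)=1·0, αω(v)=-4·0, βω(u)=0·0; sum ≡ 0  ⇒  +1.
(a,b)_31: α=1, u≡8; β=0, v≡20 (mod 31); (8|31)=+1, (20|31)=+1; sign (−1)^0·+1^0·+1^1 = +1.
(a,b)_∞: sgn(-40145)=−, sgn(-23)=−, so -1.
(a,b)_11: α=0, u≡1; β=-2, v≡7 (mod 11); (1|11)=+1, (7|11)=-1; sign (−1)^0·+1^-2·-1^0 = +1.
Ram(-40145, -23) = {5, 7, 37, ∞}; no ℚ_5-point on the conic.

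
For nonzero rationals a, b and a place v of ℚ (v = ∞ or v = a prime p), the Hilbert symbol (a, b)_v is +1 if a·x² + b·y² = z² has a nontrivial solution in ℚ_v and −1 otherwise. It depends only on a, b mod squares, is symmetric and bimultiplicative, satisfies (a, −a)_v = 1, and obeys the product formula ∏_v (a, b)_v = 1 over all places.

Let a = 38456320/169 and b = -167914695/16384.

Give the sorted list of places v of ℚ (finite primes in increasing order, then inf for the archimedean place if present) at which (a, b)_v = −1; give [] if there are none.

(a, b) ≡ (37555, -122655) mod (ℚ^×)²; places V = {2, 3, 5, 7, 13, 17, 29, 37, ∞}.
(a,b)_7: α=1, u≡6; β=0, v≡6 (mod 7); (6|7)=-1, (6|7)=-1; sign (−1)^0·-1^0·-1^1 = -1.
(a,b)_3: α=0, u≡1; β=1, v≡2 (mod 3); (1|3)=+1, (2|3)=-1; sign (−1)^0·+1^1·-1^0 = +1.
(a,b)_37: α=1, u≡12; β=3, v≡19 (mod 37); (12|37)=+1, (19|37)=-1; sign (−1)^0·+1^3·-1^1 = -1.
(a,b)_29: α=1, u≡18; β=0, v≡26 (mod 29); (18|29)=-1, (26|29)=-1; sign (−1)^0·-1^0·-1^1 = -1.
(a,b)_5: α=1, u≡1; β=1, v≡4 (mod 5); (1|5)=+1, (4|5)=+1; sign (−1)^0·+1^1·+1^1 = +1.
(a,b)_17: α=0, u≡9; β=1, v≡3 (mod 17); (9|17)=+1, (3|17)=-1; sign (−1)^0·+1^1·-1^0 = +1.
(a,b)_2: α=10, β=-14; u≡3, v≡1 (mod 8); ε(u)ε(v)=1·0, αω(v)=10·0, βω(u)=-14·1; sum ≡ 0  ⇒  +1.
(a,b)_∞: sgn(37555)=+, sgn(-122655)=−, so +1.
(a,b)_13: α=-2, u≡6; β=1, v≡3 (mod 13); (6|13)=-1, (3|13)=+1; sign (−1)^0·-1^1·+1^-2 = -1.
Ram(37555, -122655) = {7, 13, 29, 37}; no ℚ_7-point on the conic.

[7, 13, 29, 37]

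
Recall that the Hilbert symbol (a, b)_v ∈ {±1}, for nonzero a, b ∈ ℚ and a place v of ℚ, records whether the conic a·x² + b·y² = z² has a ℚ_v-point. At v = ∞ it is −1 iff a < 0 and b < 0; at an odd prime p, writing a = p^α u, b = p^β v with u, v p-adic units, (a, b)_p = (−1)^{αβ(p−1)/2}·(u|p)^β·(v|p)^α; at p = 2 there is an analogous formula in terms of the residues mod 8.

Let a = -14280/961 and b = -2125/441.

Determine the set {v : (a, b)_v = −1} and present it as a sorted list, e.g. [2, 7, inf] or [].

Mod squares: a ≡ -3570, b ≡ -85. Check v ∈ {∞, 2, 3, 5, 7, 17, 31}.
v=3: a=3^1·(≡1), b=3^-2·(≡2) mod 3; (1|3)=+1, (2|3)=-1; (−1)^{1·-2·1}·(+1)^-2·(-1)^1 = -1.
v=2: v_2(a)=3, v_2(b)=0; units ≡ 7, 3 (mod 8); ε·ε+αω+βω = 1·1+3·1+0·0 ≡ 0  ⇒  (a,b)_2 = +1.
v=7: a=7^1·(≡2), b=7^-2·(≡5) mod 7; (2|7)=+1, (5|7)=-1; (−1)^{1·-2·3}·(+1)^-2·(-1)^1 = -1.
v=∞: -3570 < 0 and -85 < 0  ⇒  (a,b)_∞ = -1.
v=17: a=17^1·(≡3), b=17^1·(≡6) mod 17; (3|17)=-1, (6|17)=-1; (−1)^{1·1·8}·(-1)^1·(-1)^1 = +1.
v=31: a=31^-2·(≡11), b=31^0·(≡2) mod 31; (11|31)=-1, (2|31)=+1; (−1)^{-2·0·15}·(-1)^0·(+1)^-2 = +1.
v=5: a=5^1·(≡4), b=5^3·(≡3) mod 5; (4|5)=+1, (3|5)=-1; (−1)^{1·3·2}·(+1)^3·(-1)^1 = -1.
|Ram(-3570, -85)| = 4, even; anisotropic at {3, 5, 7, ∞}.

[3, 5, 7, inf]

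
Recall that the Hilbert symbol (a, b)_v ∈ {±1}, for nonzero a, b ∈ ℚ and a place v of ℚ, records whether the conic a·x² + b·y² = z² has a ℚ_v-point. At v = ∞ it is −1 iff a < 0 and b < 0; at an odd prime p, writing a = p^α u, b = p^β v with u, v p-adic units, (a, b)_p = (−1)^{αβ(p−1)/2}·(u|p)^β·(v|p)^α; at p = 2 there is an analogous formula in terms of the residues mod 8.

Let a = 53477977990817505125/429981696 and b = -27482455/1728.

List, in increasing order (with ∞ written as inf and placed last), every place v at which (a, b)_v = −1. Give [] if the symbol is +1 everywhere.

[3, 5, 7, 13]

(a, b) ≡ (5, -285285) mod (ℚ^×)²; places V = {2, 3, 5, 7, 11, 13, 17, 19, ∞}.
(a,b)_∞: sgn(5)=+, sgn(-285285)=−, so +1.
(a,b)_11: α=2, u≡4; β=1, v≡3 (mod 11); (4|11)=+1, (3|11)=+1; sign (−1)^0·+1^1·+1^2 = +1.
(a,b)_2: α=-16, β=-6; u≡5, v≡3 (mod 8); ε(u)ε(v)=0·1, αω(v)=-16·1, βω(u)=-6·1; sum ≡ 0  ⇒  +1.
(a,b)_3: α=-8, u≡2; β=-3, v≡2 (mod 3); (2|3)=-1, (2|3)=-1; sign (−1)^0·-1^-3·-1^-8 = -1.
(a,b)_19: α=2, u≡17; β=1, v≡13 (mod 19); (17|19)=+1, (13|19)=-1; sign (−1)^0·+1^1·-1^2 = +1.
(a,b)_7: α=4, u≡5; β=1, v≡3 (mod 7); (5|7)=-1, (3|7)=-1; sign (−1)^0·-1^1·-1^4 = -1.
(a,b)_17: α=6, u≡5; β=2, v≡8 (mod 17); (5|17)=-1, (8|17)=+1; sign (−1)^0·-1^2·+1^6 = +1.
(a,b)_13: α=2, u≡7; β=1, v≡1 (mod 13); (7|13)=-1, (1|13)=+1; sign (−1)^0·-1^1·+1^2 = -1.
(a,b)_5: α=3, u≡1; β=1, v≡3 (mod 5); (1|5)=+1, (3|5)=-1; sign (−1)^0·+1^1·-1^3 = -1.
Ram(5, -285285) = {3, 5, 7, 13}; no ℚ_3-point on the conic.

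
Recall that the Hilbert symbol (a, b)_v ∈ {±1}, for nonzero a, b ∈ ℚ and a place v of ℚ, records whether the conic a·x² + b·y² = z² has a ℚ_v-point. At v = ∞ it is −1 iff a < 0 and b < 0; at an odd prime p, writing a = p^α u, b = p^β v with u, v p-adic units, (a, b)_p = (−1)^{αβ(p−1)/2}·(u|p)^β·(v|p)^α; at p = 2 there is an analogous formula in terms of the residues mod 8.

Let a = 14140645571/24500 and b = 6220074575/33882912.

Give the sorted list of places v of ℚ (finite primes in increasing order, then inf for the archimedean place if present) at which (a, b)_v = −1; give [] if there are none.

[2, 13]

(a, b) ≡ (1495, 46) mod (ℚ^×)²; places V = {2, 3, 5, 7, 11, 13, 23, ∞}.
(a,b)_11: α=0, u≡10; β=2, v≡7 (mod 11); (10|11)=-1, (7|11)=-1; sign (−1)^0·-1^2·-1^0 = +1.
(a,b)_3: α=0, u≡1; β=-2, v≡1 (mod 3); (1|3)=+1, (1|3)=+1; sign (−1)^0·+1^-2·+1^0 = +1.
(a,b)_5: α=-3, u≡1; β=2, v≡4 (mod 5); (1|5)=+1, (4|5)=+1; sign (−1)^0·+1^2·+1^-3 = +1.
(a,b)_2: α=-2, β=-5; u≡7, v≡7 (mod 8); ε(u)ε(v)=1·1, αω(v)=-2·0, βω(u)=-5·0; sum ≡ 1  ⇒  -1.
(a,b)_∞: sgn(1495)=+, sgn(46)=+, so +1.
(a,b)_23: α=5, u≡7; β=3, v≡2 (mod 23); (7|23)=-1, (2|23)=+1; sign (−1)^1·-1^3·+1^5 = +1.
(a,b)_7: α=-2, u≡1; β=-6, v≡1 (mod 7); (1|7)=+1, (1|7)=+1; sign (−1)^0·+1^-6·+1^-2 = +1.
(a,b)_13: α=3, u≡7; β=2, v≡11 (mod 13); (7|13)=-1, (11|13)=-1; sign (−1)^0·-1^2·-1^3 = -1.
Ram(1495, 46) = {2, 13}; no ℚ_2-point on the conic.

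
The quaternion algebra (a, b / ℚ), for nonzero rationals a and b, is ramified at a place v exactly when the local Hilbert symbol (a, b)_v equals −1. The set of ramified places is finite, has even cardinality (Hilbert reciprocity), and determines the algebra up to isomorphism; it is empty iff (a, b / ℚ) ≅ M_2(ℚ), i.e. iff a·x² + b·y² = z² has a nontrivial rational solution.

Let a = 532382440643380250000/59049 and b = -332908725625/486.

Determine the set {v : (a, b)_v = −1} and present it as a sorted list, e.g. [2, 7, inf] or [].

[3, 7]

Mod squares: a ≡ 329, b ≡ -29526. Check v ∈ {∞, 2, 3, 5, 7, 11, 19, 37, 47}.
v=3: a=3^-10·(≡2), b=3^-5·(≡1) mod 3; (2|3)=-1, (1|3)=+1; (−1)^{-10·-5·1}·(-1)^-5·(+1)^-10 = -1.
v=19: a=19^2·(≡1), b=19^1·(≡6) mod 19; (1|19)=+1, (6|19)=+1; (−1)^{2·1·9}·(+1)^1·(+1)^2 = +1.
v=∞: 329 > 0 and -29526 < 0  ⇒  (a,b)_∞ = +1.
v=11: a=11^2·(≡8), b=11^0·(≡4) mod 11; (8|11)=-1, (4|11)=+1; (−1)^{2·0·5}·(-1)^0·(+1)^2 = +1.
v=47: a=47^3·(≡42), b=47^2·(≡1) mod 47; (42|47)=+1, (1|47)=+1; (−1)^{3·2·23}·(+1)^2·(+1)^3 = +1.
v=5: a=5^6·(≡4), b=5^4·(≡4) mod 5; (4|5)=+1, (4|5)=+1; (−1)^{6·4·2}·(+1)^4·(+1)^6 = +1.
v=7: a=7^3·(≡5), b=7^3·(≡6) mod 7; (5|7)=-1, (6|7)=-1; (−1)^{3·3·3}·(-1)^3·(-1)^3 = -1.
v=37: a=37^2·(≡1), b=37^1·(≡30) mod 37; (1|37)=+1, (30|37)=+1; (−1)^{2·1·18}·(+1)^1·(+1)^2 = +1.
v=2: v_2(a)=4, v_2(b)=-1; units ≡ 1, 5 (mod 8); ε·ε+αω+βω = 0·0+4·1+-1·0 ≡ 0  ⇒  (a,b)_2 = +1.
|Ram(329, -29526)| = 2, even; anisotropic at {3, 7}.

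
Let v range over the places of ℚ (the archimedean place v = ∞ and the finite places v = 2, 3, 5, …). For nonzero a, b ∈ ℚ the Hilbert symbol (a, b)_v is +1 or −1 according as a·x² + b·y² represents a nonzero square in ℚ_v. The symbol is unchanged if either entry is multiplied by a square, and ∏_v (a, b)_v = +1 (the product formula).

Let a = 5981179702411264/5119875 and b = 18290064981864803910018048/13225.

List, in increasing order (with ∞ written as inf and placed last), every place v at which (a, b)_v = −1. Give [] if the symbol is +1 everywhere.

[5, 13, 29, 31]

(a, b) ≡ (531875370, 2697) mod (ℚ^×)²; places V = {2, 3, 5, 13, 17, 19, 23, 29, 31, 37, 41, ∞}.
(a,b)_3: α=-3, u≡1; β=3, v≡2 (mod 3); (1|3)=+1, (2|3)=-1; sign (−1)^1·+1^3·-1^-3 = +1.
(a,b)_5: α=-3, u≡1; β=-2, v≡2 (mod 5); (1|5)=+1, (2|5)=-1; sign (−1)^0·+1^-2·-1^-3 = -1.
(a,b)_∞: sgn(531875370)=+, sgn(2697)=+, so +1.
(a,b)_23: α=0, u≡13; β=-2, v≡6 (mod 23); (13|23)=+1, (6|23)=+1; sign (−1)^0·+1^-2·+1^0 = +1.
(a,b)_13: α=3, u≡7; β=0, v≡5 (mod 13); (7|13)=-1, (5|13)=-1; sign (−1)^0·-1^0·-1^3 = -1.
(a,b)_19: α=2, u≡12; β=0, v≡15 (mod 19); (12|19)=-1, (15|19)=-1; sign (−1)^0·-1^0·-1^2 = +1.
(a,b)_17: α=0, u≡9; β=2, v≡10 (mod 17); (9|17)=+1, (10|17)=-1; sign (−1)^0·+1^2·-1^0 = +1.
(a,b)_37: α=-1, u≡17; β=4, v≡26 (mod 37); (17|37)=-1, (26|37)=+1; sign (−1)^0·-1^4·+1^-1 = +1.
(a,b)_29: α=1, u≡3; β=3, v≡7 (mod 29); (3|29)=-1, (7|29)=+1; sign (−1)^0·-1^3·+1^1 = -1.
(a,b)_31: α=1, u≡5; β=3, v≡4 (mod 31); (5|31)=+1, (4|31)=+1; sign (−1)^1·+1^3·+1^1 = -1.
(a,b)_41: α=-1, u≡6; β=2, v≡10 (mod 41); (6|41)=-1, (10|41)=+1; sign (−1)^0·-1^2·+1^-1 = +1.
(a,b)_2: α=23, β=10; u≡5, v≡1 (mod 8); ε(u)ε(v)=0·0, αω(v)=23·0, βω(u)=10·1; sum ≡ 0  ⇒  +1.
(531875370, 2697 / ℚ) ramifies at {5, 13, 29, 31}: a division algebra.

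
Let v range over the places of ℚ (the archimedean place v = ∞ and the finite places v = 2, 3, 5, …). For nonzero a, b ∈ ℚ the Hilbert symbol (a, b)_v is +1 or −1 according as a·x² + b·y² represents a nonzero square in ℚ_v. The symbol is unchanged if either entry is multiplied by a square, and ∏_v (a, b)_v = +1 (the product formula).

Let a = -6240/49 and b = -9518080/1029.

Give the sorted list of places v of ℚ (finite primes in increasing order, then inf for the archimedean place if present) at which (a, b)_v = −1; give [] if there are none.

Mod squares: a ≡ -390, b ≡ -1155. Check v ∈ {∞, 2, 3, 5, 7, 11, 13}.
v=3: a=3^1·(≡2), b=3^-1·(≡2) mod 3; (2|3)=-1, (2|3)=-1; (−1)^{1·-1·1}·(-1)^-1·(-1)^1 = -1.
v=13: a=13^1·(≡4), b=13^2·(≡11) mod 13; (4|13)=+1, (11|13)=-1; (−1)^{1·2·6}·(+1)^2·(-1)^1 = -1.
v=2: v_2(a)=5, v_2(b)=10; units ≡ 5, 5 (mod 8); ε·ε+αω+βω = 0·0+5·1+10·1 ≡ 1  ⇒  (a,b)_2 = -1.
v=∞: -390 < 0 and -1155 < 0  ⇒  (a,b)_∞ = -1.
v=11: a=11^0·(≡6), b=11^1·(≡4) mod 11; (6|11)=-1, (4|11)=+1; (−1)^{0·1·5}·(-1)^1·(+1)^0 = -1.
v=7: a=7^-2·(≡4), b=7^-3·(≡3) mod 7; (4|7)=+1, (3|7)=-1; (−1)^{-2·-3·3}·(+1)^-3·(-1)^-2 = +1.
v=5: a=5^1·(≡3), b=5^1·(≡1) mod 5; (3|5)=-1, (1|5)=+1; (−1)^{1·1·2}·(-1)^1·(+1)^1 = -1.
(-390, -1155 / ℚ) ramifies at {2, 3, 5, 11, 13, ∞}: a division algebra.

[2, 3, 5, 11, 13, inf]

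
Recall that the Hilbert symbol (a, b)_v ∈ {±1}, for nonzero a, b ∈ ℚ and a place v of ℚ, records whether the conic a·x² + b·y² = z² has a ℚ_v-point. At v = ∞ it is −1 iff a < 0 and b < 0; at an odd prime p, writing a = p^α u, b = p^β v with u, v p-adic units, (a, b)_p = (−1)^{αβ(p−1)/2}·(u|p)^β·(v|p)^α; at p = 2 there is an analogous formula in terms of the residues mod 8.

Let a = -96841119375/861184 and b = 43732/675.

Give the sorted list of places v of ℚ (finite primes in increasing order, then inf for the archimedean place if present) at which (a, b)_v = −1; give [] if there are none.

[3, 11]

(a, b) ≡ (-231, 39) mod (ℚ^×)²; places V = {2, 3, 5, 7, 11, 13, 29, ∞}.
(a,b)_11: α=1, u≡1; β=0, v≡10 (mod 11); (1|11)=+1, (10|11)=-1; sign (−1)^0·+1^0·-1^1 = -1.
(a,b)_29: α=-2, u≡13; β=2, v≡21 (mod 29); (13|29)=+1, (21|29)=-1; sign (−1)^0·+1^2·-1^-2 = +1.
(a,b)_7: α=3, u≡1; β=0, v≡1 (mod 7); (1|7)=+1, (1|7)=+1; sign (−1)^0·+1^0·+1^3 = +1.
(a,b)_∞: sgn(-231)=−, sgn(39)=+, so +1.
(a,b)_5: α=4, u≡1; β=-2, v≡1 (mod 5); (1|5)=+1, (1|5)=+1; sign (−1)^0·+1^-2·+1^4 = +1.
(a,b)_2: α=-10, β=2; u≡1, v≡7 (mod 8); ε(u)ε(v)=0·1, αω(v)=-10·0, βω(u)=2·0; sum ≡ 0  ⇒  +1.
(a,b)_13: α=2, u≡1; β=1, v≡3 (mod 13); (1|13)=+1, (3|13)=+1; sign (−1)^0·+1^1·+1^2 = +1.
(a,b)_3: α=5, u≡1; β=-3, v≡1 (mod 3); (1|3)=+1, (1|3)=+1; sign (−1)^1·+1^-3·+1^5 = -1.
Ram(-231, 39) = {3, 11}; no ℚ_3-point on the conic.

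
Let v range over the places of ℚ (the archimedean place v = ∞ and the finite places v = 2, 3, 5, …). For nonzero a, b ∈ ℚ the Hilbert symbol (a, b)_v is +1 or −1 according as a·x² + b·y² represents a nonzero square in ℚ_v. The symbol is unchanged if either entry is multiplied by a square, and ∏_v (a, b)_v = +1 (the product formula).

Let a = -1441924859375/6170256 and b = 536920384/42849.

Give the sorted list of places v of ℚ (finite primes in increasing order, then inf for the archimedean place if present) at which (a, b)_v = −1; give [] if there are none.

Mod squares: a ≡ -2639, b ≡ 29029. Check v ∈ {∞, 2, 3, 5, 7, 11, 13, 17, 23, 29}.
v=2: v_2(a)=-4, v_2(b)=6; units ≡ 1, 5 (mod 8); ε·ε+αω+βω = 0·0+-4·1+6·0 ≡ 0  ⇒  (a,b)_2 = +1.
v=7: a=7^1·(≡4), b=7^1·(≡3) mod 7; (4|7)=+1, (3|7)=-1; (−1)^{1·1·3}·(+1)^1·(-1)^1 = +1.
v=17: a=17^2·(≡13), b=17^2·(≡5) mod 17; (13|17)=+1, (5|17)=-1; (−1)^{2·2·8}·(+1)^2·(-1)^2 = +1.
v=3: a=3^-6·(≡1), b=3^-4·(≡1) mod 3; (1|3)=+1, (1|3)=+1; (−1)^{-6·-4·1}·(+1)^-4·(+1)^-6 = +1.
v=∞: -2639 < 0 and 29029 > 0  ⇒  (a,b)_∞ = +1.
v=5: a=5^6·(≡4), b=5^0·(≡1) mod 5; (4|5)=+1, (1|5)=+1; (−1)^{6·0·2}·(+1)^0·(+1)^6 = +1.
v=11: a=11^2·(≡1), b=11^1·(≡7) mod 11; (1|11)=+1, (7|11)=-1; (−1)^{2·1·5}·(+1)^1·(-1)^2 = +1.
v=23: a=23^-2·(≡6), b=23^-2·(≡1) mod 23; (6|23)=+1, (1|23)=+1; (−1)^{-2·-2·11}·(+1)^-2·(+1)^-2 = +1.
v=13: a=13^1·(≡5), b=13^1·(≡9) mod 13; (5|13)=-1, (9|13)=+1; (−1)^{1·1·6}·(-1)^1·(+1)^1 = -1.
v=29: a=29^1·(≡22), b=29^1·(≡27) mod 29; (22|29)=+1, (27|29)=-1; (−1)^{1·1·14}·(+1)^1·(-1)^1 = -1.
|Ram(-2639, 29029)| = 2, even; anisotropic at {13, 29}.

[13, 29]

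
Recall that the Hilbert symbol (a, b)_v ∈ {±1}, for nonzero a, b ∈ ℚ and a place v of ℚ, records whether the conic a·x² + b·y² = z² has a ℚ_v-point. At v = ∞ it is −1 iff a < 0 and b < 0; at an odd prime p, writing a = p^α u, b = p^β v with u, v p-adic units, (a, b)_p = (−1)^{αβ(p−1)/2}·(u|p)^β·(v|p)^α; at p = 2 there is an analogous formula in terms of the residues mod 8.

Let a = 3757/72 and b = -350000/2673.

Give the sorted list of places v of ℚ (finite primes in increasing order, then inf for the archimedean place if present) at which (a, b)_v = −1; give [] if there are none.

[2, 3, 7, 13]

(a, b) ≡ (26, -1155) mod (ℚ^×)²; places V = {2, 3, 5, 7, 11, 13, 17, ∞}.
(a,b)_7: α=0, u≡6; β=1, v≡6 (mod 7); (6|7)=-1, (6|7)=-1; sign (−1)^0·-1^1·-1^0 = -1.
(a,b)_17: α=2, u≡16; β=0, v≡16 (mod 17); (16|17)=+1, (16|17)=+1; sign (−1)^0·+1^0·+1^2 = +1.
(a,b)_2: α=-3, β=4; u≡5, v≡5 (mod 8); ε(u)ε(v)=0·0, αω(v)=-3·1, βω(u)=4·1; sum ≡ 1  ⇒  -1.
(a,b)_5: α=0, u≡1; β=5, v≡1 (mod 5); (1|5)=+1, (1|5)=+1; sign (−1)^0·+1^5·+1^0 = +1.
(a,b)_11: α=0, u≡1; β=-1, v≡9 (mod 11); (1|11)=+1, (9|11)=+1; sign (−1)^0·+1^-1·+1^0 = +1.
(a,b)_3: α=-2, u≡2; β=-5, v≡2 (mod 3); (2|3)=-1, (2|3)=-1; sign (−1)^0·-1^-5·-1^-2 = -1.
(a,b)_∞: sgn(26)=+, sgn(-1155)=−, so +1.
(a,b)_13: α=1, u≡6; β=0, v≡8 (mod 13); (6|13)=-1, (8|13)=-1; sign (−1)^0·-1^0·-1^1 = -1.
Ram(26, -1155) = {2, 3, 7, 13}; no ℚ_2-point on the conic.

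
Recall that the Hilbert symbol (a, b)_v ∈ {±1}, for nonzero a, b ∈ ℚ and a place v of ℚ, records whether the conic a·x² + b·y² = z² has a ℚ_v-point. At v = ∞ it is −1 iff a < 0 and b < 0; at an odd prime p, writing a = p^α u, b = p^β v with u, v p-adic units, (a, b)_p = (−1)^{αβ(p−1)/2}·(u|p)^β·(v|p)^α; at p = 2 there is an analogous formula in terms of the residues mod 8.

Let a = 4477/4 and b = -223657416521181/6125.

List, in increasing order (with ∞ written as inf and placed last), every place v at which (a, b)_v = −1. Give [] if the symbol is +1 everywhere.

(a, b) ≡ (37, -120745) mod (ℚ^×)²; places V = {2, 3, 5, 7, 11, 17, 19, 31, 37, 41, ∞}.
(a,b)_19: α=0, u≡3; β=1, v≡12 (mod 19); (3|19)=-1, (12|19)=-1; sign (−1)^0·-1^1·-1^0 = -1.
(a,b)_3: α=0, u≡1; β=4, v≡2 (mod 3); (1|3)=+1, (2|3)=-1; sign (−1)^0·+1^4·-1^0 = +1.
(a,b)_11: α=2, u≡1; β=0, v≡8 (mod 11); (1|11)=+1, (8|11)=-1; sign (−1)^0·+1^0·-1^2 = +1.
(a,b)_∞: sgn(37)=+, sgn(-120745)=−, so +1.
(a,b)_2: α=-2, β=0; u≡5, v≡7 (mod 8); ε(u)ε(v)=0·1, αω(v)=-2·0, βω(u)=0·1; sum ≡ 0  ⇒  +1.
(a,b)_31: α=0, u≡11; β=1, v≡21 (mod 31); (11|31)=-1, (21|31)=-1; sign (−1)^0·-1^1·-1^0 = -1.
(a,b)_7: α=0, u≡1; β=-2, v≡6 (mod 7); (1|7)=+1, (6|7)=-1; sign (−1)^0·+1^-2·-1^0 = +1.
(a,b)_17: α=0, u≡10; β=4, v≡7 (mod 17); (10|17)=-1, (7|17)=-1; sign (−1)^0·-1^4·-1^0 = +1.
(a,b)_37: α=1, u≡21; β=2, v≡6 (mod 37); (21|37)=+1, (6|37)=-1; sign (−1)^0·+1^2·-1^1 = -1.
(a,b)_5: α=0, u≡3; β=-3, v≡1 (mod 5); (3|5)=-1, (1|5)=+1; sign (−1)^0·-1^-3·+1^0 = -1.
(a,b)_41: α=0, u≡2; β=1, v≡19 (mod 41); (2|41)=+1, (19|41)=-1; sign (−1)^0·+1^1·-1^0 = +1.
|Ram(37, -120745)| = 4, even; anisotropic at {5, 19, 31, 37}.

[5, 19, 31, 37]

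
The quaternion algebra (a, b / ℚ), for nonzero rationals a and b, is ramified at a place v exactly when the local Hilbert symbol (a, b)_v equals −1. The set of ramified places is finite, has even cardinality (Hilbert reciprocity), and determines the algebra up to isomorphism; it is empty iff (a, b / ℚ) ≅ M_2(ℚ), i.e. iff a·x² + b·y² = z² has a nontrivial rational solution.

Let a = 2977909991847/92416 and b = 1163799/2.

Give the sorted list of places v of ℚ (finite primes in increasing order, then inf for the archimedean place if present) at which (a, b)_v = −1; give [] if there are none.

(a, b) ≡ (7, 5278) mod (ℚ^×)²; places V = {2, 3, 7, 13, 17, 19, 29, ∞}.
(a,b)_29: α=2, u≡5; β=1, v≡12 (mod 29); (5|29)=+1, (12|29)=-1; sign (−1)^0·+1^1·-1^2 = +1.
(a,b)_19: α=-2, u≡17; β=0, v≡15 (mod 19); (17|19)=+1, (15|19)=-1; sign (−1)^0·+1^0·-1^-2 = +1.
(a,b)_∞: sgn(7)=+, sgn(5278)=+, so +1.
(a,b)_2: α=-8, β=-1; u≡7, v≡7 (mod 8); ε(u)ε(v)=1·1, αω(v)=-8·0, βω(u)=-1·0; sum ≡ 1  ⇒  -1.
(a,b)_13: α=0, u≡2; β=1, v≡9 (mod 13); (2|13)=-1, (9|13)=+1; sign (−1)^0·-1^1·+1^0 = -1.
(a,b)_7: α=5, u≡1; β=3, v≡6 (mod 7); (1|7)=+1, (6|7)=-1; sign (−1)^1·+1^3·-1^5 = +1.
(a,b)_3: α=6, u≡1; β=2, v≡1 (mod 3); (1|3)=+1, (1|3)=+1; sign (−1)^0·+1^2·+1^6 = +1.
(a,b)_17: α=2, u≡7; β=0, v≡15 (mod 17); (7|17)=-1, (15|17)=+1; sign (−1)^0·-1^0·+1^2 = +1.
(7, 5278 / ℚ) ramifies at {2, 13}: a division algebra.

[2, 13]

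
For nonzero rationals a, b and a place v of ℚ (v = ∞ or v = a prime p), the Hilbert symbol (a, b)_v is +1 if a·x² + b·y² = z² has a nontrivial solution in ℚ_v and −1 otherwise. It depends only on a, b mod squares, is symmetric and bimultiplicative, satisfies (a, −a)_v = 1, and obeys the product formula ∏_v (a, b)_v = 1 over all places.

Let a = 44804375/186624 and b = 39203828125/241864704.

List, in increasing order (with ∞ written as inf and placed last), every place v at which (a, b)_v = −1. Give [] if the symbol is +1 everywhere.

(a, b) ≡ (1463, 1045) mod (ℚ^×)²; places V = {2, 3, 5, 7, 11, 19, ∞}.
(a,b)_3: α=-6, u≡2; β=-10, v≡1 (mod 3); (2|3)=-1, (1|3)=+1; sign (−1)^0·-1^-10·+1^-6 = +1.
(a,b)_5: α=4, u≡3; β=7, v≡1 (mod 5); (3|5)=-1, (1|5)=+1; sign (−1)^0·-1^7·+1^4 = -1.
(a,b)_∞: sgn(1463)=+, sgn(1045)=+, so +1.
(a,b)_2: α=-8, β=-12; u≡7, v≡5 (mod 8); ε(u)ε(v)=1·0, αω(v)=-8·1, βω(u)=-12·0; sum ≡ 0  ⇒  +1.
(a,b)_11: α=1, u≡5; β=1, v≡7 (mod 11); (5|11)=+1, (7|11)=-1; sign (−1)^1·+1^1·-1^1 = +1.
(a,b)_7: α=3, u≡3; β=4, v≡4 (mod 7); (3|7)=-1, (4|7)=+1; sign (−1)^0·-1^4·+1^3 = +1.
(a,b)_19: α=1, u≡9; β=1, v≡7 (mod 19); (9|19)=+1, (7|19)=+1; sign (−1)^1·+1^1·+1^1 = -1.
(1463, 1045 / ℚ) ramifies at {5, 19}: a division algebra.

[5, 19]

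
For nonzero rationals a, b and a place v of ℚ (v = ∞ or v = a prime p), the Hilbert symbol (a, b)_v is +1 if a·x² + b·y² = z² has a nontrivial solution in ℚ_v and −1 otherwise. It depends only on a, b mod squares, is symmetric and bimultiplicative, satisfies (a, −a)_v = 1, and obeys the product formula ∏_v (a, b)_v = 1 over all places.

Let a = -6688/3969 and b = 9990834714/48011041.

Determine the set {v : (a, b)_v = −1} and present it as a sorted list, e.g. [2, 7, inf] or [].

[2, 23]

(a, b) ≡ (-418, 874) mod (ℚ^×)²; places V = {2, 3, 7, 11, 13, 19, 23, 41, ∞}.
(a,b)_23: α=0, u≡11; β=3, v≡5 (mod 23); (11|23)=-1, (5|23)=-1; sign (−1)^0·-1^3·-1^0 = -1.
(a,b)_11: α=1, u≡7; β=0, v≡3 (mod 11); (7|11)=-1, (3|11)=+1; sign (−1)^0·-1^0·+1^1 = +1.
(a,b)_3: α=-4, u≡2; β=2, v≡1 (mod 3); (2|3)=-1, (1|3)=+1; sign (−1)^0·-1^2·+1^-4 = +1.
(a,b)_13: α=0, u≡5; β=-4, v≡4 (mod 13); (5|13)=-1, (4|13)=+1; sign (−1)^0·-1^-4·+1^0 = +1.
(a,b)_2: α=5, β=1; u≡7, v≡5 (mod 8); ε(u)ε(v)=1·0, αω(v)=5·1, βω(u)=1·0; sum ≡ 1  ⇒  -1.
(a,b)_∞: sgn(-418)=−, sgn(874)=+, so +1.
(a,b)_41: α=0, u≡16; β=-2, v≡27 (mod 41); (16|41)=+1, (27|41)=-1; sign (−1)^0·+1^-2·-1^0 = +1.
(a,b)_19: α=1, u≡5; β=1, v≡15 (mod 19); (5|19)=+1, (15|19)=-1; sign (−1)^1·+1^1·-1^1 = +1.
(a,b)_7: α=-2, u≡1; β=4, v≡6 (mod 7); (1|7)=+1, (6|7)=-1; sign (−1)^0·+1^4·-1^-2 = +1.
Ram(-418, 874) = {2, 23}; no ℚ_2-point on the conic.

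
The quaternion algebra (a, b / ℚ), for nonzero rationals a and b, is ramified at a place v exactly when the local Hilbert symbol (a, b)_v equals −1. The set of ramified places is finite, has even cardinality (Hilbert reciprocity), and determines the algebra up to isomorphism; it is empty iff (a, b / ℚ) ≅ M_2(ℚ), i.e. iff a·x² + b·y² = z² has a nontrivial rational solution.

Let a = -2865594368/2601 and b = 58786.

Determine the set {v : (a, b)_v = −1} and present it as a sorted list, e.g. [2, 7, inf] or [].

[2, 13, 17, 19]

Mod squares: a ≡ -182, b ≡ 58786. Check v ∈ {∞, 2, 3, 7, 13, 17, 19, 31}.
v=19: a=19^0·(≡2), b=19^1·(≡16) mod 19; (2|19)=-1, (16|19)=+1; (−1)^{0·1·9}·(-1)^1·(+1)^0 = -1.
v=17: a=17^-2·(≡14), b=17^1·(≡7) mod 17; (14|17)=-1, (7|17)=-1; (−1)^{-2·1·8}·(-1)^1·(-1)^-2 = -1.
v=7: a=7^1·(≡4), b=7^1·(≡5) mod 7; (4|7)=+1, (5|7)=-1; (−1)^{1·1·3}·(+1)^1·(-1)^1 = +1.
v=13: a=13^1·(≡4), b=13^1·(≡11) mod 13; (4|13)=+1, (11|13)=-1; (−1)^{1·1·6}·(+1)^1·(-1)^1 = -1.
v=2: v_2(a)=15, v_2(b)=1; units ≡ 5, 1 (mod 8); ε·ε+αω+βω = 0·0+15·0+1·1 ≡ 1  ⇒  (a,b)_2 = -1.
v=31: a=31^2·(≡20), b=31^0·(≡10) mod 31; (20|31)=+1, (10|31)=+1; (−1)^{2·0·15}·(+1)^0·(+1)^2 = +1.
v=∞: -182 < 0 and 58786 > 0  ⇒  (a,b)_∞ = +1.
v=3: a=3^-2·(≡1), b=3^0·(≡1) mod 3; (1|3)=+1, (1|3)=+1; (−1)^{-2·0·1}·(+1)^0·(+1)^-2 = +1.
Ram(-182, 58786) = {2, 13, 17, 19}; no ℚ_2-point on the conic.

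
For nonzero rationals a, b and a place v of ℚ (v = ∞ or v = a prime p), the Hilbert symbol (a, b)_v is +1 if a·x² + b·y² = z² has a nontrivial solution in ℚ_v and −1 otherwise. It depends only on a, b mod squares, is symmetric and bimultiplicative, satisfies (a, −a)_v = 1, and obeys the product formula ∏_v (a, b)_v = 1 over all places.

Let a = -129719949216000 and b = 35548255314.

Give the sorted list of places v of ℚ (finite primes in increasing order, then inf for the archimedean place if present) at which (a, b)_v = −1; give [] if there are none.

(a, b) ≡ (-5865, 193154) mod (ℚ^×)²; places V = {2, 3, 5, 11, 13, 17, 19, 23, ∞}.
(a,b)_3: α=1, u≡1; β=2, v≡2 (mod 3); (1|3)=+1, (2|3)=-1; sign (−1)^0·+1^2·-1^1 = -1.
(a,b)_2: α=8, β=1; u≡7, v≡1 (mod 8); ε(u)ε(v)=1·0, αω(v)=8·0, βω(u)=1·0; sum ≡ 0  ⇒  +1.
(a,b)_17: α=1, u≡5; β=1, v≡11 (mod 17); (5|17)=-1, (11|17)=-1; sign (−1)^0·-1^1·-1^1 = +1.
(a,b)_∞: sgn(-5865)=−, sgn(193154)=+, so +1.
(a,b)_23: α=1, u≡15; β=1, v≡8 (mod 23); (15|23)=-1, (8|23)=+1; sign (−1)^1·-1^1·+1^1 = +1.
(a,b)_19: α=0, u≡9; β=1, v≡7 (mod 19); (9|19)=+1, (7|19)=+1; sign (−1)^0·+1^1·+1^0 = +1.
(a,b)_5: α=3, u≡2; β=0, v≡4 (mod 5); (2|5)=-1, (4|5)=+1; sign (−1)^0·-1^0·+1^3 = +1.
(a,b)_13: α=4, u≡7; β=3, v≡3 (mod 13); (7|13)=-1, (3|13)=+1; sign (−1)^0·-1^3·+1^4 = -1.
(a,b)_11: α=2, u≡9; β=2, v≡4 (mod 11); (9|11)=+1, (4|11)=+1; sign (−1)^0·+1^2·+1^2 = +1.
Ram(-5865, 193154) = {3, 13}; no ℚ_3-point on the conic.

[3, 13]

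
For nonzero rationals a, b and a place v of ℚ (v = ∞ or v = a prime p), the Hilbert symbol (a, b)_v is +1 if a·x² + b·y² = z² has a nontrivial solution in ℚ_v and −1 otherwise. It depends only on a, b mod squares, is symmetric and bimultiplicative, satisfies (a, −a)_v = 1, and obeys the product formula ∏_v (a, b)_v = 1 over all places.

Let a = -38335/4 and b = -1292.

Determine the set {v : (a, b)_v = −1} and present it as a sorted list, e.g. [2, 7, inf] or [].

(a, b) ≡ (-38335, -323) mod (ℚ^×)²; places V = {2, 5, 11, 17, 19, 41, ∞}.
(a,b)_2: α=-2, β=2; u≡1, v≡5 (mod 8); ε(u)ε(v)=0·0, αω(v)=-2·1, βω(u)=2·0; sum ≡ 0  ⇒  +1.
(a,b)_11: α=1, u≡6; β=0, v≡6 (mod 11); (6|11)=-1, (6|11)=-1; sign (−1)^0·-1^0·-1^1 = -1.
(a,b)_17: α=1, u≡10; β=1, v≡9 (mod 17); (10|17)=-1, (9|17)=+1; sign (−1)^0·-1^1·+1^1 = -1.
(a,b)_5: α=1, u≡2; β=0, v≡3 (mod 5); (2|5)=-1, (3|5)=-1; sign (−1)^0·-1^0·-1^1 = -1.
(a,b)_41: α=1, u≡2; β=0, v≡20 (mod 41); (2|41)=+1, (20|41)=+1; sign (−1)^0·+1^0·+1^1 = +1.
(a,b)_∞: sgn(-38335)=−, sgn(-323)=−, so -1.
(a,b)_19: α=0, u≡16; β=1, v≡8 (mod 19); (16|19)=+1, (8|19)=-1; sign (−1)^0·+1^1·-1^0 = +1.
|Ram(-38335, -323)| = 4, even; anisotropic at {5, 11, 17, ∞}.

[5, 11, 17, inf]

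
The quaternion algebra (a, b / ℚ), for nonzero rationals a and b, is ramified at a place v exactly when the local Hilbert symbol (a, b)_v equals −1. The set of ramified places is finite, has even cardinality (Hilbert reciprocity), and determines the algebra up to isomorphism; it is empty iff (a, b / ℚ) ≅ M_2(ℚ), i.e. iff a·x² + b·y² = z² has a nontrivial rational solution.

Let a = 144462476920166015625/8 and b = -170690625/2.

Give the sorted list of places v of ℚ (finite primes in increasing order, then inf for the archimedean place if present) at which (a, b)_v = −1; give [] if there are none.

(a, b) ≡ (3570, -210) mod (ℚ^×)²; places V = {2, 3, 5, 7, 17, ∞}.
(a,b)_7: α=3, u≡6; β=1, v≡3 (mod 7); (6|7)=-1, (3|7)=-1; sign (−1)^1·-1^1·-1^3 = -1.
(a,b)_2: α=-3, β=-1; u≡1, v≡7 (mod 8); ε(u)ε(v)=0·1, αω(v)=-3·0, βω(u)=-1·0; sum ≡ 0  ⇒  +1.
(a,b)_3: α=5, u≡2; β=3, v≡2 (mod 3); (2|3)=-1, (2|3)=-1; sign (−1)^1·-1^3·-1^5 = -1.
(a,b)_5: α=13, u≡1; β=5, v≡2 (mod 5); (1|5)=+1, (2|5)=-1; sign (−1)^0·+1^5·-1^13 = -1.
(a,b)_∞: sgn(3570)=+, sgn(-210)=−, so +1.
(a,b)_17: α=5, u≡12; β=2, v≡3 (mod 17); (12|17)=-1, (3|17)=-1; sign (−1)^0·-1^2·-1^5 = -1.
(3570, -210 / ℚ) ramifies at {3, 5, 7, 17}: a division algebra.

[3, 5, 7, 17]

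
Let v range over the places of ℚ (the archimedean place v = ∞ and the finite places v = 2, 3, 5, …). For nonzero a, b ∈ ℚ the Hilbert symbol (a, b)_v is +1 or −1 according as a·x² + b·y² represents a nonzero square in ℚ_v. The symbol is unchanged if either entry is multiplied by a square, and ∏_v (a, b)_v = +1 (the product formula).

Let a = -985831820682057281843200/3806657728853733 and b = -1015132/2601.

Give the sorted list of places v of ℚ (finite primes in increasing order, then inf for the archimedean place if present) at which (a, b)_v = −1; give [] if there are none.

[37, inf]

(a, b) ≡ (-14911, -703) mod (ℚ^×)²; places V = {2, 3, 5, 13, 17, 19, 31, 37, 43, ∞}.
(a,b)_∞: sgn(-14911)=−, sgn(-703)=−, so -1.
(a,b)_43: α=-2, u≡21; β=0, v≡19 (mod 43); (21|43)=+1, (19|43)=-1; sign (−1)^0·+1^0·-1^-2 = +1.
(a,b)_17: α=-6, u≡9; β=-2, v≡12 (mod 17); (9|17)=+1, (12|17)=-1; sign (−1)^0·+1^-2·-1^-6 = +1.
(a,b)_2: α=12, β=2; u≡1, v≡1 (mod 8); ε(u)ε(v)=0·0, αω(v)=12·0, βω(u)=2·0; sum ≡ 0  ⇒  +1.
(a,b)_5: α=2, u≡4; β=0, v≡3 (mod 5); (4|5)=+1, (3|5)=-1; sign (−1)^0·+1^0·-1^2 = +1.
(a,b)_13: α=-1, u≡9; β=0, v≡12 (mod 13); (9|13)=+1, (12|13)=+1; sign (−1)^0·+1^0·+1^-1 = +1.
(a,b)_31: α=1, u≡21; β=0, v≡2 (mod 31); (21|31)=-1, (2|31)=+1; sign (−1)^0·-1^0·+1^1 = +1.
(a,b)_19: α=10, u≡4; β=3, v≡17 (mod 19); (4|19)=+1, (17|19)=+1; sign (−1)^0·+1^3·+1^10 = +1.
(a,b)_3: α=-8, u≡2; β=-2, v≡2 (mod 3); (2|3)=-1, (2|3)=-1; sign (−1)^0·-1^-2·-1^-8 = +1.
(a,b)_37: α=3, u≡26; β=1, v≡5 (mod 37); (26|37)=+1, (5|37)=-1; sign (−1)^0·+1^1·-1^3 = -1.
Ram(-14911, -703) = {37, ∞}; no ℚ_37-point on the conic.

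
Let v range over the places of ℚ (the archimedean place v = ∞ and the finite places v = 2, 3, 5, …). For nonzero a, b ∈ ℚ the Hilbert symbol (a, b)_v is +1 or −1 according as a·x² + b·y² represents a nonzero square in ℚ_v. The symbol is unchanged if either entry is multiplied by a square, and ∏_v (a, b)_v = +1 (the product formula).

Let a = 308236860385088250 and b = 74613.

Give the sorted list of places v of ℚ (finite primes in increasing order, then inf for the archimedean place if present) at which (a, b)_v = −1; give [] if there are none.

(a, b) ≡ (570, 74613) mod (ℚ^×)²; places V = {2, 3, 5, 7, 11, 17, 19, ∞}.
(a,b)_∞: sgn(570)=+, sgn(74613)=+, so +1.
(a,b)_2: α=1, β=0; u≡5, v≡5 (mod 8); ε(u)ε(v)=0·0, αω(v)=1·1, βω(u)=0·1; sum ≡ 1  ⇒  -1.
(a,b)_11: α=4, u≡1; β=1, v≡7 (mod 11); (1|11)=+1, (7|11)=-1; sign (−1)^0·+1^1·-1^4 = +1.
(a,b)_17: α=4, u≡8; β=1, v≡3 (mod 17); (8|17)=+1, (3|17)=-1; sign (−1)^0·+1^1·-1^4 = +1.
(a,b)_5: α=3, u≡1; β=0, v≡3 (mod 5); (1|5)=+1, (3|5)=-1; sign (−1)^0·+1^0·-1^3 = -1.
(a,b)_19: α=3, u≡1; β=1, v≡13 (mod 19); (1|19)=+1, (13|19)=-1; sign (−1)^1·+1^1·-1^3 = +1.
(a,b)_7: α=2, u≡5; β=1, v≡5 (mod 7); (5|7)=-1, (5|7)=-1; sign (−1)^0·-1^1·-1^2 = -1.
(a,b)_3: α=1, u≡1; β=1, v≡1 (mod 3); (1|3)=+1, (1|3)=+1; sign (−1)^1·+1^1·+1^1 = -1.
Ram(570, 74613) = {2, 3, 5, 7}; no ℚ_2-point on the conic.

[2, 3, 5, 7]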